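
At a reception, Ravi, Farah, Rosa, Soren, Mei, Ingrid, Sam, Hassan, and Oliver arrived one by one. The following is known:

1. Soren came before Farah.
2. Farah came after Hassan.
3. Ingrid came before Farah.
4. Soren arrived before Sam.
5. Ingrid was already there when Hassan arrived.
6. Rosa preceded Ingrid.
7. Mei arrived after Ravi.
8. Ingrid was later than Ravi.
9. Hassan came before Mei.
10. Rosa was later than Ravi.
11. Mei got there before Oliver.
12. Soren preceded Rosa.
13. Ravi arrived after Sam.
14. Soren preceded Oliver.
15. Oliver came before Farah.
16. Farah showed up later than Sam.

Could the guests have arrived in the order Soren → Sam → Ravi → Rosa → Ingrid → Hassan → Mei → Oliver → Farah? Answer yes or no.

yes

Check each stated constraint against the proposed order — e.g. Sam is ahead of Farah; Soren is ahead of Farah. Every pair is in the required order; nothing is violated.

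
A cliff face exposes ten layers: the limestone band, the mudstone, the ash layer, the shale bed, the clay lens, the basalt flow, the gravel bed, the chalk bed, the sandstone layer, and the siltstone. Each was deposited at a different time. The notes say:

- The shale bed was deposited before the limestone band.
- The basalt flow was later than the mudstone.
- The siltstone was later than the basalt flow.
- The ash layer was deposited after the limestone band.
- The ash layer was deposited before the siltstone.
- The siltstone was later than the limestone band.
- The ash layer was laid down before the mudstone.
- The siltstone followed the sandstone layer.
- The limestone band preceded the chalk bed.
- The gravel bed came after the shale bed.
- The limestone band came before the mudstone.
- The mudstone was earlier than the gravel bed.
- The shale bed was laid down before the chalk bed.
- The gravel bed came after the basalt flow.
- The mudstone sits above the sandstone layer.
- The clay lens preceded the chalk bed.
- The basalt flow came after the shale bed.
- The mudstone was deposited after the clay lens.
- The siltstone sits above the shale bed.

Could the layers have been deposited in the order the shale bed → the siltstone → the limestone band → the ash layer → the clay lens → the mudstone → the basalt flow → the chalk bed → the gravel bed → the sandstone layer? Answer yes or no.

no

The constraints require the sandstone layer before the mudstone, but in the proposed sequence the mudstone appears ahead of the sandstone layer. That one violation is enough.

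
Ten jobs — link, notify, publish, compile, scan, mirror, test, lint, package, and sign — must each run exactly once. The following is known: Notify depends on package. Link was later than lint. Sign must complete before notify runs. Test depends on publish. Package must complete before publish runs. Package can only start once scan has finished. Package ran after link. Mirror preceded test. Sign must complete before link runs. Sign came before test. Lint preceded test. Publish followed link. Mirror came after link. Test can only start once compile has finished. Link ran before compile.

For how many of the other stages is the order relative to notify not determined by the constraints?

Forced before notify: link, lint, package, scan, and sign.
That leaves compile, mirror, publish, and test with no forced order relative to notify — 4.

4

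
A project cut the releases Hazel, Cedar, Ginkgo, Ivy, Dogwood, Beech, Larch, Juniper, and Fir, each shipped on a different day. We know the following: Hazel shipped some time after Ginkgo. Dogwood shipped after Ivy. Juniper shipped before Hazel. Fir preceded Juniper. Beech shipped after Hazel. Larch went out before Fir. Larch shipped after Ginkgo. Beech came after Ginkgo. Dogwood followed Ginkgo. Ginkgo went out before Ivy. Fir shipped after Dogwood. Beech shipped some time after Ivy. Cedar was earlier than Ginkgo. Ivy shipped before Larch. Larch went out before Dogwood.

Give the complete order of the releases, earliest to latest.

Cedar, Ginkgo, Ivy, Larch, Dogwood, Fir, Juniper, Hazel, Beech

The constraints fix every adjacent pair, so only one ordering works:
Cedar → Ginkgo → Ivy → Larch → Dogwood → Fir → Juniper → Hazel → Beech.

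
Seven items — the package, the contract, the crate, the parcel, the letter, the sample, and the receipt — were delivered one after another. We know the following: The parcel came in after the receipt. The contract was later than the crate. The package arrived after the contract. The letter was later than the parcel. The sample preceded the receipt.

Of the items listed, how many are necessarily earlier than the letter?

Directly stated before the letter: the parcel.
The receipt reaches the letter via the receipt → the parcel → the letter.
The sample reaches the letter via the sample → the receipt → the parcel → the letter.
No chain forces the crate (or any of the others) ahead of the letter.
That's the parcel, the receipt, and the sample — 3 in all.

3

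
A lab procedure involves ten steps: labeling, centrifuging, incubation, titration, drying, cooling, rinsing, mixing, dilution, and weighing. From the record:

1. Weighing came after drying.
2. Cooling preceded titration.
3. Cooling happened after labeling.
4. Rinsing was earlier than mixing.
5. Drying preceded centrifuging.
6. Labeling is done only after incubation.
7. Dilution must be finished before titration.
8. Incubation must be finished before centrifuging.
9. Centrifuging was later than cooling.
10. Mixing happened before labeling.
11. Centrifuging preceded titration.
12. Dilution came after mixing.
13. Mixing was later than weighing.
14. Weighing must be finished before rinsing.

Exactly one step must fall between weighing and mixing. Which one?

rinsing

Tracing the constraints gives weighing → rinsing → mixing, so rinsing sits after weighing and before mixing.
No other step is forced both after weighing and before mixing.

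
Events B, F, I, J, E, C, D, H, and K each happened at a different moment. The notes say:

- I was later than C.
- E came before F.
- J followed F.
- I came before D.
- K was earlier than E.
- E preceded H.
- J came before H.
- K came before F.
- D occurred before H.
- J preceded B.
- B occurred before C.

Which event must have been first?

K

K has a chain of constraints placing it before every other event, so K must be first.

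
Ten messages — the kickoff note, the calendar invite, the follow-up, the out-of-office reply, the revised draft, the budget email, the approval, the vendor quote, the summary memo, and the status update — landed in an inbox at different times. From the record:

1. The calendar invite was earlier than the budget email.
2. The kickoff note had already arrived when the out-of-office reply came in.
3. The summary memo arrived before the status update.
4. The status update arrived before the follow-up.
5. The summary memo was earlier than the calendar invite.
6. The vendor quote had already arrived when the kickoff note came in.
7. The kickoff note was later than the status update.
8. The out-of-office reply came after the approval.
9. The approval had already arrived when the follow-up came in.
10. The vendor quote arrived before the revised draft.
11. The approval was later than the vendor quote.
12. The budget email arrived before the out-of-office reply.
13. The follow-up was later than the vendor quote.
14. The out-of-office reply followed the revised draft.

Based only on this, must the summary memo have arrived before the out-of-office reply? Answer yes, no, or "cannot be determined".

yes

Chain the constraints: the summary memo → the calendar invite → the budget email → the out-of-office reply. Each link is directly stated, so the summary memo comes before the out-of-office reply.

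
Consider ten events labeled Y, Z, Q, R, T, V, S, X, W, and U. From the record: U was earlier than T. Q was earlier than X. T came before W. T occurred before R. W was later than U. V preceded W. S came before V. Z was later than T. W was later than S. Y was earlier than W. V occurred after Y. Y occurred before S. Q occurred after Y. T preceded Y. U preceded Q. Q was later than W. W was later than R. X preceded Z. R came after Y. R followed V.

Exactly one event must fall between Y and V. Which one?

S

Tracing the constraints gives Y → S → V, so S sits after Y and before V.
No other event is forced both after Y and before V.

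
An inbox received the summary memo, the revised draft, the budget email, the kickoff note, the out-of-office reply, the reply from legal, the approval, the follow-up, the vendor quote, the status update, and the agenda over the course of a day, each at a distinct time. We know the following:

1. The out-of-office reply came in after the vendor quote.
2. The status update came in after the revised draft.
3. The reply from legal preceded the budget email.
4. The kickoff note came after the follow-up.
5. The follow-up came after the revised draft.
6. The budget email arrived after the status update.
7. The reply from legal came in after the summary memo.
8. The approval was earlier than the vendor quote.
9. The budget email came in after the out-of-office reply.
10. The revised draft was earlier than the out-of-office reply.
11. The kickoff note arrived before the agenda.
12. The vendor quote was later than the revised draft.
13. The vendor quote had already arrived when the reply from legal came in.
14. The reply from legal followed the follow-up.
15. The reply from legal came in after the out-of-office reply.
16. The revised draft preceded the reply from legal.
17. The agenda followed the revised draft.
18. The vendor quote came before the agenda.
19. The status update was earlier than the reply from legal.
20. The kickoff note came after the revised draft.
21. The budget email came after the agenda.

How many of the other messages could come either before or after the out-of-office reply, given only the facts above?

Forced before the out-of-office reply: the approval, the revised draft, and the vendor quote; forced after the out-of-office reply: the budget email and the reply from legal.
That leaves the agenda, the follow-up, the kickoff note, the status update, and the summary memo with no forced order relative to the out-of-office reply — 5.

5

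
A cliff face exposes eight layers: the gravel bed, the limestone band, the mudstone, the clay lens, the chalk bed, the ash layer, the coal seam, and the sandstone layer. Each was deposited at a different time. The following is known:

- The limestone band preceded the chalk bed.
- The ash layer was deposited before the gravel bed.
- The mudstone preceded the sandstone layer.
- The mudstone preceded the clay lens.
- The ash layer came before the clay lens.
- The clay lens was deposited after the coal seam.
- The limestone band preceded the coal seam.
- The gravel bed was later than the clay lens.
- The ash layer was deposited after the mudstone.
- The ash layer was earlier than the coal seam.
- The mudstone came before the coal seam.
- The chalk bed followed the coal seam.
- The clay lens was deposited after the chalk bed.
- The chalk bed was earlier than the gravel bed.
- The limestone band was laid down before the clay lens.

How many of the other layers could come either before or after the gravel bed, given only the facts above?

1

Forced before the gravel bed: the ash layer, the chalk bed, the clay lens, the coal seam, the limestone band, and the mudstone.
That leaves the sandstone layer with no forced order relative to the gravel bed — 1.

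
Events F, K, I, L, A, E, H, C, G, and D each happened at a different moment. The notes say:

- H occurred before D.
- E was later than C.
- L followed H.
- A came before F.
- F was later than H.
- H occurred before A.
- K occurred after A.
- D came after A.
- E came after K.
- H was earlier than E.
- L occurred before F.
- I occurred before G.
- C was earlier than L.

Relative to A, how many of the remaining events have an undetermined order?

Forced before A: H; forced after A: D, E, F, and K.
That leaves C, G, I, and L with no forced order relative to A — 4.

4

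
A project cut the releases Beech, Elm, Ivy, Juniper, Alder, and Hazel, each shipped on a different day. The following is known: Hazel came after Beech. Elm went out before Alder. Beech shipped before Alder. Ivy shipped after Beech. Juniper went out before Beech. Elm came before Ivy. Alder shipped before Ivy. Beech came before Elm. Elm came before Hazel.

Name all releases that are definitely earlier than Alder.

Directly stated before Alder: Beech and Elm.
Juniper reaches Alder via Juniper → Beech → Alder.
No chain forces Hazel (or any of the others) ahead of Alder.

Beech, Elm, Juniper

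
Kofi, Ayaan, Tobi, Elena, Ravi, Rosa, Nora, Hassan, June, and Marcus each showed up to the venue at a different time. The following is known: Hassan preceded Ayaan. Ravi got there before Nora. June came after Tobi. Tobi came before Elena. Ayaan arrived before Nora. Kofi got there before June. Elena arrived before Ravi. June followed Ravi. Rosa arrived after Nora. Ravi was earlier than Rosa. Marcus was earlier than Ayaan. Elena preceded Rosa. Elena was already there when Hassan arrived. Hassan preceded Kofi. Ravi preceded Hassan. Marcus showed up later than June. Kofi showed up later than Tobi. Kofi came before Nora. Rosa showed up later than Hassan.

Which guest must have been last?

Every other guest has a chain of constraints placing them before Rosa, so Rosa is last.

Rosa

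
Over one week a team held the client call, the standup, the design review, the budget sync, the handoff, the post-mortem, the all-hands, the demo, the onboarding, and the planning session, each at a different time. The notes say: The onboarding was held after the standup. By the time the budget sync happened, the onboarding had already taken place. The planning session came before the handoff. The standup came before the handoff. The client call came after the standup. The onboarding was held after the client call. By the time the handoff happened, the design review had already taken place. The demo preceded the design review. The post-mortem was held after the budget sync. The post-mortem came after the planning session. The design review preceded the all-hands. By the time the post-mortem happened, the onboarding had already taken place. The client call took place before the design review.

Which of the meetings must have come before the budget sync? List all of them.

the client call, the onboarding, the standup

Directly stated before the budget sync: the onboarding.
The client call reaches the budget sync via the client call → the onboarding → the budget sync.
The standup reaches the budget sync via the standup → the onboarding → the budget sync.
No chain forces the post-mortem (or any of the others) ahead of the budget sync.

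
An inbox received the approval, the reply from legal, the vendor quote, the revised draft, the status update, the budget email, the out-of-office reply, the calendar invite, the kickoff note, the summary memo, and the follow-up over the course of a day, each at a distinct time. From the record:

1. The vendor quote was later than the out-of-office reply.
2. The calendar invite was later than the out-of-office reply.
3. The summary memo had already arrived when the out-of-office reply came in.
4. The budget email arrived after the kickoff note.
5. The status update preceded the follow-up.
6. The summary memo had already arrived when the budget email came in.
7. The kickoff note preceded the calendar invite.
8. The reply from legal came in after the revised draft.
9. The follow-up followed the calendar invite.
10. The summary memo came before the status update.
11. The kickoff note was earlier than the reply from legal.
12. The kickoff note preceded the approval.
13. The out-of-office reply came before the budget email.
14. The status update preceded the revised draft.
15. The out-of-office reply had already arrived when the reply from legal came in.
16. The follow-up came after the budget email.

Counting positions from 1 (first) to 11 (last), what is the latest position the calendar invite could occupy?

The calendar invite must come before the follow-up — 1 message forced after it.
Everything else can be placed before the calendar invite in some valid order, so the calendar invite can sit as late as position 11 − 1 = 10.

10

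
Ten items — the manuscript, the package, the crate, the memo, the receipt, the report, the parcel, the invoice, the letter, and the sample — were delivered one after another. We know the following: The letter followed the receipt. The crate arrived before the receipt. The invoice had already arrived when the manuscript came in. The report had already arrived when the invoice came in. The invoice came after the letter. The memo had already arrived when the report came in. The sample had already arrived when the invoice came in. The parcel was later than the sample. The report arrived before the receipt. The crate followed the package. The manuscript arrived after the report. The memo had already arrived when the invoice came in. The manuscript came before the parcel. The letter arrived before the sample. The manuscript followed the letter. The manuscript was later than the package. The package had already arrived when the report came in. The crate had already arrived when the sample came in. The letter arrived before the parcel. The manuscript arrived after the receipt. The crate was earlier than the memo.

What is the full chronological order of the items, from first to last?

the package, the crate, the memo, the report, the receipt, the letter, the sample, the invoice, the manuscript, the parcel

The constraints fix every adjacent pair, so only one ordering works:
the package → the crate → the memo → the report → the receipt → the letter → the sample → the invoice → the manuscript → the parcel.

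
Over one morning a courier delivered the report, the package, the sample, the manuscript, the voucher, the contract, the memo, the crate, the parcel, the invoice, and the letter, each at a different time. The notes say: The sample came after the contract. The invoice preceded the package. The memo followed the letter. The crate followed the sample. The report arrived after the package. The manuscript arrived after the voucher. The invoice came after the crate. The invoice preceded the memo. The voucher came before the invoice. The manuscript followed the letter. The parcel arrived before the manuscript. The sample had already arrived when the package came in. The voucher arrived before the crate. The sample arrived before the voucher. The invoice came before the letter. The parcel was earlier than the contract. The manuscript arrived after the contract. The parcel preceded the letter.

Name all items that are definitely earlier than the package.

Directly stated before the package: the invoice and the sample.
The contract reaches the package via the contract → the sample → the package.
The crate reaches the package via the crate → the invoice → the package.
The parcel reaches the package via the parcel → the contract → the sample → the package.
Likewise the voucher reaches the package by chaining the stated constraints.
No chain forces the report (or any of the others) ahead of the package.

the contract, the crate, the invoice, the parcel, the sample, the voucher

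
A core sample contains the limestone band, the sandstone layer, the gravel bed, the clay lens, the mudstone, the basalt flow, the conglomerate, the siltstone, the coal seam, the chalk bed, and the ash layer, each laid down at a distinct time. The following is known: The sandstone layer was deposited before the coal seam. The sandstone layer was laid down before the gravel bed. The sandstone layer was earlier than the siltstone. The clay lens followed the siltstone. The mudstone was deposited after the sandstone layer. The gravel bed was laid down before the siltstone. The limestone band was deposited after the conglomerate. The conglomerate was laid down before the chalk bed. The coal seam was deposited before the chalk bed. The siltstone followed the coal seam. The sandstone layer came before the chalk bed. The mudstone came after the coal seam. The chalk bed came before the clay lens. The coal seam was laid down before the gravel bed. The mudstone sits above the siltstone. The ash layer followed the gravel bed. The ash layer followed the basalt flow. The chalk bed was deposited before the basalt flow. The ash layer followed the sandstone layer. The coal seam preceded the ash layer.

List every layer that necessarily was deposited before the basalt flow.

Directly stated before the basalt flow: the chalk bed.
The coal seam reaches the basalt flow via the coal seam → the chalk bed → the basalt flow.
The conglomerate reaches the basalt flow via the conglomerate → the chalk bed → the basalt flow.
The sandstone layer reaches the basalt flow via the sandstone layer → the chalk bed → the basalt flow.
No chain forces the gravel bed (or any of the others) ahead of the basalt flow.

the chalk bed, the coal seam, the conglomerate, the sandstone layer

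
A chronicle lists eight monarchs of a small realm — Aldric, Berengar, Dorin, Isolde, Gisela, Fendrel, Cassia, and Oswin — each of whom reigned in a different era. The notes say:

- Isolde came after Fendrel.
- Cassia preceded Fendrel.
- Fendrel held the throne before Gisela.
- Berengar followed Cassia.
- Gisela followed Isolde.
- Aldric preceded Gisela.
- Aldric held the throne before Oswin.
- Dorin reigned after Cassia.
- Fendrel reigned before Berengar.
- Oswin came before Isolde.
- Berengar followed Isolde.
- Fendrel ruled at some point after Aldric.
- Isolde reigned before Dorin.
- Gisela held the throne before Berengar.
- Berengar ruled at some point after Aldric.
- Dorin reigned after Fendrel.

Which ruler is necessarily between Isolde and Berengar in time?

Tracing the constraints gives Isolde → Gisela → Berengar, so Gisela sits after Isolde and before Berengar.
No other ruler is forced both after Isolde and before Berengar.

Gisela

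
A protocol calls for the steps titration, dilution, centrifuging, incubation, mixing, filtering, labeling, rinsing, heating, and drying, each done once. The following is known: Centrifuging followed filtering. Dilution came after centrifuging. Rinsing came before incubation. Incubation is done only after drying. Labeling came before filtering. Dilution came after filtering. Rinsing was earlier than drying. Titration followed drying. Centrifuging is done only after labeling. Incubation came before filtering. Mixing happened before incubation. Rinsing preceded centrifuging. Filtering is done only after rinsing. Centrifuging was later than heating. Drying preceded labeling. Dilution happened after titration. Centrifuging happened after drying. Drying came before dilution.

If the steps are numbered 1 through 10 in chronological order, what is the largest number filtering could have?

8

Filtering must come before centrifuging and dilution — 2 steps forced after it.
Everything else can be placed before filtering in some valid order, so filtering can sit as late as position 10 − 2 = 8.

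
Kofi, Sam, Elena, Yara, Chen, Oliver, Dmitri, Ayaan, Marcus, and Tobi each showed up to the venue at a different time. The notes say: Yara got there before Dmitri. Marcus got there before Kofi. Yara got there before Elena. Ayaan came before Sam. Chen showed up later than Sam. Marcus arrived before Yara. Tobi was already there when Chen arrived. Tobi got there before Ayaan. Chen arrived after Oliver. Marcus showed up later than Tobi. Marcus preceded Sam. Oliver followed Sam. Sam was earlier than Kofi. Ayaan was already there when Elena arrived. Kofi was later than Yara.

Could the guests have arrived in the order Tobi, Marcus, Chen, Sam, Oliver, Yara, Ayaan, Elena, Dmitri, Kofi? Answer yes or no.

The constraints require Sam before Chen, but in the proposed sequence Chen appears ahead of Sam. That one violation is enough.

no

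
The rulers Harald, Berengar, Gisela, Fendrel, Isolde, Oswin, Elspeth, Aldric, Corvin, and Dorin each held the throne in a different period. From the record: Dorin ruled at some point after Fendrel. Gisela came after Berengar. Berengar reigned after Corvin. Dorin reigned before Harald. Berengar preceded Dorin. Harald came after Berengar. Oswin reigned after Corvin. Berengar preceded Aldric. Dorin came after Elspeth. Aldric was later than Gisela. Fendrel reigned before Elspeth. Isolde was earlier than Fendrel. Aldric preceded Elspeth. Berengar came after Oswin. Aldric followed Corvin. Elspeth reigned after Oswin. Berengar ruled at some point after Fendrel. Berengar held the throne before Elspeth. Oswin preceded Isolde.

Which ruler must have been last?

Harald

Every other ruler has a chain of constraints placing them before Harald, so Harald is last.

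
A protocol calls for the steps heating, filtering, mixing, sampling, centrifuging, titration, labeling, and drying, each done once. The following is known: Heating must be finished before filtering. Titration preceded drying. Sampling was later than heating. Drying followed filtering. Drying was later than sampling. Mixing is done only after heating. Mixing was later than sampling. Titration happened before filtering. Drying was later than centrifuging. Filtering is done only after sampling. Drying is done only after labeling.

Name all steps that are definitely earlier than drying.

Directly stated before drying: centrifuging, filtering, labeling, sampling, and titration.
Heating reaches drying via heating → sampling → drying.
No chain forces mixing ahead of drying.

centrifuging, filtering, heating, labeling, sampling, titration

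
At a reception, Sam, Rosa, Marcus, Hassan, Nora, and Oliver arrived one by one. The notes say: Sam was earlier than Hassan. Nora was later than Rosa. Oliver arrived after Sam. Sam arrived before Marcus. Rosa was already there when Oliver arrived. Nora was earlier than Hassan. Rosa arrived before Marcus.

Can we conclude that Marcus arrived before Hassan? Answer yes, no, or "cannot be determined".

No chain of stated constraints runs from Marcus to Hassan, and none runs from Hassan to Marcus either.
So the relative order of Marcus and Hassan is not fixed by the given facts.

cannot be determined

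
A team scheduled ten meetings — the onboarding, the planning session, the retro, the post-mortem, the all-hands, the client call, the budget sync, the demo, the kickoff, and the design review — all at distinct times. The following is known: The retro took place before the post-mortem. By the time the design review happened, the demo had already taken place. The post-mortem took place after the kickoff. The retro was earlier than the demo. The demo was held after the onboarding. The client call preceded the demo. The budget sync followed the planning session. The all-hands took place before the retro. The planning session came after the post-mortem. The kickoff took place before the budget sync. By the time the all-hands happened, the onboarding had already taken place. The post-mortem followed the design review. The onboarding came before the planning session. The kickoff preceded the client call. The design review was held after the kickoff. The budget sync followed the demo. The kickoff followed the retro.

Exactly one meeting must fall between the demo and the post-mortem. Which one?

Tracing the constraints gives the demo → the design review → the post-mortem, so the design review sits after the demo and before the post-mortem.
No other meeting is forced both after the demo and before the post-mortem.

the design review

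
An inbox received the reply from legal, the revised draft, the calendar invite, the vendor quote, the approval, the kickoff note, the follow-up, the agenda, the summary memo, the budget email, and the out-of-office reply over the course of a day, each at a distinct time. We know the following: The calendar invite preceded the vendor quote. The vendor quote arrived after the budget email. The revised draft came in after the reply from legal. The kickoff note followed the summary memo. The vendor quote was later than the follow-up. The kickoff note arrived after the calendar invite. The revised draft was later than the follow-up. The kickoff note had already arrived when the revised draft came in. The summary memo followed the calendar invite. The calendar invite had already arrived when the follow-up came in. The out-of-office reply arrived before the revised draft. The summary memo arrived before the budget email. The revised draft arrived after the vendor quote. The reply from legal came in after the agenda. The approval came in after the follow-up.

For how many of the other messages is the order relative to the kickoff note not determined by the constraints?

7

Forced before the kickoff note: the calendar invite and the summary memo; forced after the kickoff note: the revised draft.
That leaves the agenda, the approval, the budget email, the follow-up, the out-of-office reply, the reply from legal, and the vendor quote with no forced order relative to the kickoff note — 7.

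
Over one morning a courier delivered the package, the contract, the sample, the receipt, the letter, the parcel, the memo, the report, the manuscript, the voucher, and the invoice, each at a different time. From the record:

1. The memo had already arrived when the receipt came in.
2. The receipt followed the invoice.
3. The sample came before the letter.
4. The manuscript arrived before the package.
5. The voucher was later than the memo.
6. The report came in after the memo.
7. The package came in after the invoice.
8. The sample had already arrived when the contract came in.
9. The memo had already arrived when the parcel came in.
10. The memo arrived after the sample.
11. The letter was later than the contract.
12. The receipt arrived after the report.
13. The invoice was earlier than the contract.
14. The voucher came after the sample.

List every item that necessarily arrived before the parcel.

Directly stated before the parcel: the memo.
The sample reaches the parcel via the sample → the memo → the parcel.
No chain forces the invoice (or any of the others) ahead of the parcel.

the memo, the sample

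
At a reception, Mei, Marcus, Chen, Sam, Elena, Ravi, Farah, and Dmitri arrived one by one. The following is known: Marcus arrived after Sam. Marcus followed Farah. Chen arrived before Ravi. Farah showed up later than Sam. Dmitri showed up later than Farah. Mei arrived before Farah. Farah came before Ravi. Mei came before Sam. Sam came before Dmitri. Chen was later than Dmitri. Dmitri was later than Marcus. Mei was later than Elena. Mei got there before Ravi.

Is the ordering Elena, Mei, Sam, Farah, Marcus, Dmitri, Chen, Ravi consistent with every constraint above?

Check each stated constraint against the proposed order — e.g. Farah is ahead of Ravi; Mei is ahead of Ravi. Every pair is in the required order; nothing is violated.

yes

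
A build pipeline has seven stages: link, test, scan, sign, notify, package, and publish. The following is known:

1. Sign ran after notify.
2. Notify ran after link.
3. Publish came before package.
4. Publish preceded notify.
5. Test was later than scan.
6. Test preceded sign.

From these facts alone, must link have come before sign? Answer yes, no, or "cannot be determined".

Chain the constraints: link → notify → sign. Each link is directly stated, so link comes before sign.

yes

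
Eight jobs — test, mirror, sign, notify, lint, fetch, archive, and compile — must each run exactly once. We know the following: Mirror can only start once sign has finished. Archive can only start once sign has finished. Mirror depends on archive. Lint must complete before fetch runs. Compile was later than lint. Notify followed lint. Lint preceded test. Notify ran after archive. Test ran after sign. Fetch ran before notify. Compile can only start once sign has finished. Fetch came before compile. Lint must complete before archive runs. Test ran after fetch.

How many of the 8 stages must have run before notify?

4

Directly stated before notify: archive, fetch, and lint.
Sign reaches notify via sign → archive → notify.
No chain forces test (or any of the others) ahead of notify.
That's archive, fetch, lint, and sign — 4 in all.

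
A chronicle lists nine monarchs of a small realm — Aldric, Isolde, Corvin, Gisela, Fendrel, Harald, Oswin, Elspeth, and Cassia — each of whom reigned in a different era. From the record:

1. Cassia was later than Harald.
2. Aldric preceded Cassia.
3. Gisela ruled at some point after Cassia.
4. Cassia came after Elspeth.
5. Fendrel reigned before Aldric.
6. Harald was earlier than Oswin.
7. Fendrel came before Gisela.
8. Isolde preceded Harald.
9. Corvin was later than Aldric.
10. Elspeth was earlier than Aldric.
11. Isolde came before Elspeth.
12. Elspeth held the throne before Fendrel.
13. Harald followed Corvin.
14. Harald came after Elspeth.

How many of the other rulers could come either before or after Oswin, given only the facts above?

Forced before Oswin: Aldric, Corvin, Elspeth, Fendrel, Harald, and Isolde.
That leaves Cassia and Gisela with no forced order relative to Oswin — 2.

2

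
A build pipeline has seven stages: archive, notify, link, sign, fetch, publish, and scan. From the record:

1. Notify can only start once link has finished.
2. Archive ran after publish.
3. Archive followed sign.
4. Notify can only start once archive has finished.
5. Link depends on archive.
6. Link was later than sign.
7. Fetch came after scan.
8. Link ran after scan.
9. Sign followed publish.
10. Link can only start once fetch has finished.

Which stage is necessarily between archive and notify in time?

Tracing the constraints gives archive → link → notify, so link sits after archive and before notify.
No other stage is forced both after archive and before notify.

link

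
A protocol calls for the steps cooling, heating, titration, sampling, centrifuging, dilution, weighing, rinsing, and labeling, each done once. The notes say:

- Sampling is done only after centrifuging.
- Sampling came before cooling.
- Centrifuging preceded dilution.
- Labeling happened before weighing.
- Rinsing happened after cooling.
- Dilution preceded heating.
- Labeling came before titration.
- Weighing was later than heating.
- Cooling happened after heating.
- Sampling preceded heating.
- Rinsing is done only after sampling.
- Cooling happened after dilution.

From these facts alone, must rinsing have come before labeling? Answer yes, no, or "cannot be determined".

No chain of stated constraints runs from rinsing to labeling, and none runs from labeling to rinsing either.
So the relative order of rinsing and labeling is not fixed by the given facts.

cannot be determined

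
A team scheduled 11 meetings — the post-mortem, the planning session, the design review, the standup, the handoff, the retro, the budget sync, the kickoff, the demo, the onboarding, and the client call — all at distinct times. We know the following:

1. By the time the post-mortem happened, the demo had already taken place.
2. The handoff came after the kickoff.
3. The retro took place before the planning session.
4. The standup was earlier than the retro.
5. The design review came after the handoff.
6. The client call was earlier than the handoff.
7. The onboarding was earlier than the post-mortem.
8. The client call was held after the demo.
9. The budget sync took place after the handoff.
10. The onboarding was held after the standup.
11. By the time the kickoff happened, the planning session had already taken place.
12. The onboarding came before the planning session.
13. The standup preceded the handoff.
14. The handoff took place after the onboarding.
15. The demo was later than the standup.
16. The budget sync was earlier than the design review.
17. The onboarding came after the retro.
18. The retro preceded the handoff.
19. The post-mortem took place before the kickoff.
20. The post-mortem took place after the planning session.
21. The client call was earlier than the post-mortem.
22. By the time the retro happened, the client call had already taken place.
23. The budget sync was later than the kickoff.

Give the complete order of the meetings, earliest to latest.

The constraints fix every adjacent pair, so only one ordering works:
the standup → the demo → the client call → the retro → the onboarding → the planning session → the post-mortem → the kickoff → the handoff → the budget sync → the design review.

the standup, the demo, the client call, the retro, the onboarding, the planning session, the post-mortem, the kickoff, the handoff, the budget sync, the design review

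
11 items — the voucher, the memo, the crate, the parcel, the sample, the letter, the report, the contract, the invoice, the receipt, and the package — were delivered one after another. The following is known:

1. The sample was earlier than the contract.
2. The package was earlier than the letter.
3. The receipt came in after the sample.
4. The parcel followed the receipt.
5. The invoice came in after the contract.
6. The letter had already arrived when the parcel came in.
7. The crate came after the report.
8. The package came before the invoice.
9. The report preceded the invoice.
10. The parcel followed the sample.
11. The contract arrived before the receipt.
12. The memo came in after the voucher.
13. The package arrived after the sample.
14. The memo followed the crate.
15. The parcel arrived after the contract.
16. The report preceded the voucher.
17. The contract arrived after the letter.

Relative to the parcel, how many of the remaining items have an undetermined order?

5

Forced before the parcel: the contract, the letter, the package, the receipt, and the sample.
That leaves the crate, the invoice, the memo, the report, and the voucher with no forced order relative to the parcel — 5.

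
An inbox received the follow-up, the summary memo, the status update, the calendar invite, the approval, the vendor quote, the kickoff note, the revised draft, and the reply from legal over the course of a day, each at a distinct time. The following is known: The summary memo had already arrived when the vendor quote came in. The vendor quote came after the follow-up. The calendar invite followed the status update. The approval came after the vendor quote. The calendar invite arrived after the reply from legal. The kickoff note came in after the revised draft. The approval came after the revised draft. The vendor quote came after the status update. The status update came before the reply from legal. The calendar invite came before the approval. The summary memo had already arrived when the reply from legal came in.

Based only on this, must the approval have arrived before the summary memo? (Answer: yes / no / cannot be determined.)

no

Tracing the constraints gives the summary memo → the vendor quote → the approval, so the summary memo must come before the approval.
That means the approval cannot be before the summary memo.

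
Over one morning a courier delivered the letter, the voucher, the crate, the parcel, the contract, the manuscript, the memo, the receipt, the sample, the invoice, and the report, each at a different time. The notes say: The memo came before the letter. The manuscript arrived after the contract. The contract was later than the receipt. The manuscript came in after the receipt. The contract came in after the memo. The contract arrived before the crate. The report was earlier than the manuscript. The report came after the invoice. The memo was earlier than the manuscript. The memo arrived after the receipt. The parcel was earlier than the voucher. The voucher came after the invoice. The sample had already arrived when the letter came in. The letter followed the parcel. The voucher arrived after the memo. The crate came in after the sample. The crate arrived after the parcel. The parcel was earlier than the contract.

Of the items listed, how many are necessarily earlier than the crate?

5

Directly stated before the crate: the contract, the parcel, and the sample.
The memo reaches the crate via the memo → the contract → the crate.
The receipt reaches the crate via the receipt → the contract → the crate.
No chain forces the invoice (or any of the others) ahead of the crate.
That's the contract, the memo, the parcel, the receipt, and the sample — 5 in all.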